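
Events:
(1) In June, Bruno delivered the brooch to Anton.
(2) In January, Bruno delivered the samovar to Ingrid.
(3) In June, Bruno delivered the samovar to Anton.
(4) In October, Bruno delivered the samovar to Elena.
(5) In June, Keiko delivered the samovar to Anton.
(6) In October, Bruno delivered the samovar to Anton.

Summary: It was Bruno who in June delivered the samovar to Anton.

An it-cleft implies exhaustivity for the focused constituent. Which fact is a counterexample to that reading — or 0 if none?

Focus of the cleft: "Bruno" (the agent). Presupposed background: thing = the samovar, recipient = Anton, setting = in June.
Exhaustivity: Bruno is the only agent satisfying that background.
Fact (5) shares the background but with agent = Keiko; exhaustivity is violated.

5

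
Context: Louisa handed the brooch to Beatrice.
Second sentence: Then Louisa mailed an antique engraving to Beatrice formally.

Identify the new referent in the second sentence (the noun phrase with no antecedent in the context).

"Louisa" and "Beatrice" in the second sentence are given — already mentioned in the context.
"an antique engraving" has no antecedent in the context; it is discourse-new (the indefinite article also signals a new referent).

an antique engraving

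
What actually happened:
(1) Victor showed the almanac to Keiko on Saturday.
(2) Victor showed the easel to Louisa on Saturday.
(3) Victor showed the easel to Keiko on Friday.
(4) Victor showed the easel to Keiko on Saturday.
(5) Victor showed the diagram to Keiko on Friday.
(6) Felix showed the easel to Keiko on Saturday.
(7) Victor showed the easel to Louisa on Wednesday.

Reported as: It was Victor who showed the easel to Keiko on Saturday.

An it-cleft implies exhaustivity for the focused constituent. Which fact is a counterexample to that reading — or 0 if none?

Focus of the cleft: "Victor" (the agent). Presupposed background: same thing, recipient, setting (the easel / Keiko / on Saturday).
Exhaustivity: Victor is the only agent satisfying that background.
But fact (6) also has same thing, recipient, setting (the easel / Keiko / on Saturday), with agent = Felix — so the exhaustive reading fails.

6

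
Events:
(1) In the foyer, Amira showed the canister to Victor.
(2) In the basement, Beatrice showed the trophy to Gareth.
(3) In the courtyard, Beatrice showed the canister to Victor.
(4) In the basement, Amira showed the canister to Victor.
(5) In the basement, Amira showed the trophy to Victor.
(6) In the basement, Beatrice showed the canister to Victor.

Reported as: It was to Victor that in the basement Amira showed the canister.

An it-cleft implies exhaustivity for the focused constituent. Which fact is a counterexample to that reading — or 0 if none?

The cleft puts "Victor" in focus and presupposes the open proposition with agent = Amira, thing = the canister, setting = in the basement.
Exhaustivity: Victor is the only recipient satisfying that background.
No listed fact matches the background with a different recipient. Exhaustivity holds.

0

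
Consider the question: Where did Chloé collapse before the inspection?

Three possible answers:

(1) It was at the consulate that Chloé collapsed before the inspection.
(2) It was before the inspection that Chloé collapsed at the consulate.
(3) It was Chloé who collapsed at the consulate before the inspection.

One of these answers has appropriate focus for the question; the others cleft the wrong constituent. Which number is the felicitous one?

1

The question word "where" targets the location.
Option (1) clefts "at the consulate" — that matches what the question asks about.
Option (2) clefts "before the inspection" — the time, not what was asked.
Option (3) clefts "Chloé" — the subject (agent), not what was asked.
So the congruent reply is (1).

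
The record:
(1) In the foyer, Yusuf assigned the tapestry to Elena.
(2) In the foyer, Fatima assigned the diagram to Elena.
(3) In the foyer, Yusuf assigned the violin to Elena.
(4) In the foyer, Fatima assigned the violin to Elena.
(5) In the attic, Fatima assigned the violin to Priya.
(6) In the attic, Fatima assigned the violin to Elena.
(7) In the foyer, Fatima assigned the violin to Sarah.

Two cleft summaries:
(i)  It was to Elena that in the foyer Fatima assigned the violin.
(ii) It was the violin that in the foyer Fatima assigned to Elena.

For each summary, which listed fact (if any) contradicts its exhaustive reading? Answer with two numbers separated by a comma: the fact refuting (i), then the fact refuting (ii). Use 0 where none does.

(i): focus "Elena". Looking for Fatima as agent and the violin as thing and in the foyer as setting with some other recipient — fact (7) has Sarah there. Refuted.
(ii): focus "the violin". Looking for Fatima as agent and Elena as recipient and in the foyer as setting with some other thing — fact (2) has the diagram there. Refuted.

7, 2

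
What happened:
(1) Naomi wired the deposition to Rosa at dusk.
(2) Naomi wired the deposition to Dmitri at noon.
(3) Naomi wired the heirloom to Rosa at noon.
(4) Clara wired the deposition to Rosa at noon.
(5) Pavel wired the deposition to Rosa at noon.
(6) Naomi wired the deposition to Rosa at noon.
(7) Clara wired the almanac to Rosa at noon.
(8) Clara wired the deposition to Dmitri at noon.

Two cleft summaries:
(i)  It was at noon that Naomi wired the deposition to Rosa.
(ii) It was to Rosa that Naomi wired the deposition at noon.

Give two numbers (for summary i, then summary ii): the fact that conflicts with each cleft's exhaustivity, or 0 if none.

Summary (i) focuses "at noon" (the setting); background agent = Naomi, thing = the deposition, recipient = Rosa. Fact (1) matches that background with setting = at dusk — refutes (i).
Summary (ii) focuses "Rosa" (the recipient); background agent = Naomi, thing = the deposition, setting = at noon. Fact (2) matches that background with recipient = Dmitri — refutes (ii).

1, 2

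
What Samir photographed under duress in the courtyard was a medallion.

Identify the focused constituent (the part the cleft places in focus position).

a medallion

In a pseudo-cleft "What ... was X", the post-copular constituent X is the focus.
Here the focus is "a medallion". The backgrounded (presupposed) material includes "Samir", "in the courtyard" and "under duress".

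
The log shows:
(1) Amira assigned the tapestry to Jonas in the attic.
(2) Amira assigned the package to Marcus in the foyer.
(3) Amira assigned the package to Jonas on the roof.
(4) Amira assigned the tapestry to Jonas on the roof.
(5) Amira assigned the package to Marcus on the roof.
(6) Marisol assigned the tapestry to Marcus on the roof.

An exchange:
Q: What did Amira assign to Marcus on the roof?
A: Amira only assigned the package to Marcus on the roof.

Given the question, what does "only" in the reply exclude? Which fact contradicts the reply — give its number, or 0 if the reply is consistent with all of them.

0

Answering "What did ...?" puts focus on the thing — here, "the package".
So "only" ranges over things; the rest (Amira as agent and Marcus as recipient and on the roof as setting) is presupposed.
No fact keeps Amira as agent and Marcus as recipient and on the roof as setting while changing the thing; every other fact differs on something backgrounded. The reply stands.
(Fact (2) would refute a reading with focus on the setting — but that is not what the question asks.)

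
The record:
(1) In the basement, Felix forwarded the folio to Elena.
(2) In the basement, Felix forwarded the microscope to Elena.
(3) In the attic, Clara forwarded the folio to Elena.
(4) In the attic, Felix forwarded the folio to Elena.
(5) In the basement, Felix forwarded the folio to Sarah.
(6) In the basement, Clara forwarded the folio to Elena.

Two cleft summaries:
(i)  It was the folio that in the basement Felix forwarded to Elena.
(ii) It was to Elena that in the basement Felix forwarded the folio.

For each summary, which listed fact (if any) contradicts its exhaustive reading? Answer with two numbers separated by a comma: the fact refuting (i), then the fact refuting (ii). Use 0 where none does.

2, 5

Summary (i) focuses "the folio" (the thing); background same agent, recipient, setting (Felix / Elena / in the basement). Fact (2) matches that background with thing = the microscope — refutes (i).
Summary (ii) focuses "Elena" (the recipient); background same agent, thing, setting (Felix / the folio / in the basement). Fact (5) matches that background with recipient = Sarah — refutes (ii).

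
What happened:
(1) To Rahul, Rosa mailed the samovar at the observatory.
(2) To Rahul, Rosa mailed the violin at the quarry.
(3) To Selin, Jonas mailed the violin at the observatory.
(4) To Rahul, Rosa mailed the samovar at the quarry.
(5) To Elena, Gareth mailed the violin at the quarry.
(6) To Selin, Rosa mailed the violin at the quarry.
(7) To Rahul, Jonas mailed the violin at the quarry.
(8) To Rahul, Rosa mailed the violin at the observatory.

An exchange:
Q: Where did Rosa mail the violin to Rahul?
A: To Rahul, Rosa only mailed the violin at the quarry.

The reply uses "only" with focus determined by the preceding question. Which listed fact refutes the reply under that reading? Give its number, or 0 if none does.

The question "Where did ...?" targets the setting, so in the reply the focus falls on "at the quarry".
So "only" ranges over settings; the rest (agent = Rosa, thing = the violin, recipient = Rahul) is presupposed.
Fact (8) shares the background with a different setting (at the observatory) — counterexample.
(Fact (4) would refute a reading with focus on the thing — but that is not what the question asks.)

8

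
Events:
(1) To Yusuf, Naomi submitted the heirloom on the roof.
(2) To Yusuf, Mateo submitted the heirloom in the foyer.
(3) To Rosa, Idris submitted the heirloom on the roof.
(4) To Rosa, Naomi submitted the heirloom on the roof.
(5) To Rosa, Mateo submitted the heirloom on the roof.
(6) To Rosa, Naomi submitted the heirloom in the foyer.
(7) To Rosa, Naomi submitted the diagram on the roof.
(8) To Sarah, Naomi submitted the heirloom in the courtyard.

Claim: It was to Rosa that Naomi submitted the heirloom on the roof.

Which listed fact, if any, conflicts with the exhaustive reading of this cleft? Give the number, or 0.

Focus of the cleft: "Rosa" (the recipient). Presupposed background: agent = Naomi, thing = the heirloom, setting = on the roof.
The exhaustive reading says no other recipient fits that background.
But fact (1) also has agent = Naomi, thing = the heirloom, setting = on the roof, with recipient = Yusuf — so the exhaustive reading fails.

1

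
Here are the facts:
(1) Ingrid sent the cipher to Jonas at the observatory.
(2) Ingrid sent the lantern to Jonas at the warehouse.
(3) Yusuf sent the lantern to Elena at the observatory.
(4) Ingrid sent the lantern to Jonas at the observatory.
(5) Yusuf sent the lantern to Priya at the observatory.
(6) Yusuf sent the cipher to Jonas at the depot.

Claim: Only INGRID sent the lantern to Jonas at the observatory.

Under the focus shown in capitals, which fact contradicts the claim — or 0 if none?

0

Focus (in capitals) is "Ingrid" — the agent. "Only" excludes alternative agents while holding fixed the lantern as thing and Jonas as recipient and at the observatory as setting.
No fact matches the lantern as thing and Jonas as recipient and at the observatory as setting with a different agent — every other fact differs on at least one backgrounded slot. So no fact refutes it.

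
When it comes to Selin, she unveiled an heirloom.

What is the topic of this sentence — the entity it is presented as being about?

Selin

The construction explicitly marks "Selin" as what the sentence is about — the topic.
The remainder of the clause is the comment (what is said about the topic).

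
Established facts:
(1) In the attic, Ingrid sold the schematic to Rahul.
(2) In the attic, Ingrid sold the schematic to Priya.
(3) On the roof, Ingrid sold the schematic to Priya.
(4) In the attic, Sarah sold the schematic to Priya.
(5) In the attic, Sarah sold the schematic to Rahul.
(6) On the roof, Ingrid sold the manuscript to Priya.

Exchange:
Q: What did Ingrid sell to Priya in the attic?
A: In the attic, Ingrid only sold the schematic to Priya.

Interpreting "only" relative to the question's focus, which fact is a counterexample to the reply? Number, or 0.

0

The question "What did ...?" targets the thing, so in the reply the focus falls on "the schematic".
So "only" ranges over things; the rest (agent = Ingrid, recipient = Priya, setting = in the attic) is presupposed.
No fact keeps agent = Ingrid, recipient = Priya, setting = in the attic while changing the thing; every other fact differs on something backgrounded. The reply stands.
(Fact (3) would refute a reading with focus on the setting — but that is not what the question asks.)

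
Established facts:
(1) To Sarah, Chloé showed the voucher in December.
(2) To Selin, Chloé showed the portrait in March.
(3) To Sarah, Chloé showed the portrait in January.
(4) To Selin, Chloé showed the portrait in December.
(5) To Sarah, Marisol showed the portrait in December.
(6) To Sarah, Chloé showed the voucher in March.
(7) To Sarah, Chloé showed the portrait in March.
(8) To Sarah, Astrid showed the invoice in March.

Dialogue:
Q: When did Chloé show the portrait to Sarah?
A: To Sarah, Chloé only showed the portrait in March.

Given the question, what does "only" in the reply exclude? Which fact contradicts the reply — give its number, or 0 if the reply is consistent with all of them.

3

The question "When did ...?" targets the setting, so in the reply the focus falls on "in March".
So "only" ranges over settings; the rest (Chloé as agent and the portrait as thing and Sarah as recipient) is presupposed.
Fact (3) keeps Chloé as agent and the portrait as thing and Sarah as recipient but has setting = in January; that refutes the reply.
(Fact (2) would refute a reading with focus on the recipient — but that is not what the question asks.)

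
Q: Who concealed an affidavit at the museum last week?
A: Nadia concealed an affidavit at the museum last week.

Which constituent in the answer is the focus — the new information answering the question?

The wh-word "who" asks about the subject (agent).
In the answer, "an affidavit", "at the museum" and "last week" are given — repeated from the question.
The constituent filling the subject (agent) gap is "Nadia"; that is the focus and would carry nuclear stress.

Nadia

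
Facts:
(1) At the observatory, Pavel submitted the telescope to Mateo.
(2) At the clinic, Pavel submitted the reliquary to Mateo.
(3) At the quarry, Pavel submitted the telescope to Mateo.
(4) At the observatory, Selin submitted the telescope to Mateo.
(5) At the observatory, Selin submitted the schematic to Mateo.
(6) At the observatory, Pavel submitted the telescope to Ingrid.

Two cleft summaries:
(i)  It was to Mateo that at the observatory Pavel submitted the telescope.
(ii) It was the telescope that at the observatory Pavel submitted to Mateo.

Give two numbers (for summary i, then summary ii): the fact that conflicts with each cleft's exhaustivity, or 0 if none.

Summary (i) focuses "Mateo" (the recipient); background agent = Pavel, thing = the telescope, setting = at the observatory. Fact (6) matches that background with recipient = Ingrid — refutes (i).
Summary (ii) focuses "the telescope" (the thing); background agent = Pavel, recipient = Mateo, setting = at the observatory. No fact matches that background with a different thing, so 0.

6, 0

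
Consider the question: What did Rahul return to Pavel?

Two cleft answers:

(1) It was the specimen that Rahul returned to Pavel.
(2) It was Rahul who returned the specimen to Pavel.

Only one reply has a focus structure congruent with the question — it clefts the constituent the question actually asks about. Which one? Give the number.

1

The question word "what" targets the direct object.
Option (1) clefts "the specimen" — that matches what the question asks about.
Option (2) clefts "Rahul" — the subject (agent), not what was asked.
So the congruent reply is (1).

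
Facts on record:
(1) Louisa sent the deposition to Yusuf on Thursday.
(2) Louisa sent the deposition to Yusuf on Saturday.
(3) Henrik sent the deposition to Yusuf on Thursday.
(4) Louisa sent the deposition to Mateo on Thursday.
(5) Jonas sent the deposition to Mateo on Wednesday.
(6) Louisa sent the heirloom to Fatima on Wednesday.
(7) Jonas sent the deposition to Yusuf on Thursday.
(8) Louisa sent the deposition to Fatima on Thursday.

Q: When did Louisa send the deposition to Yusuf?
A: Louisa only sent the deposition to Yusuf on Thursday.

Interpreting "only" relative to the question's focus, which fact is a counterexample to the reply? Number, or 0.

2

Answering "When did ...?" puts focus on the setting — here, "on Thursday".
So "only" ranges over settings; the rest (Louisa as agent and the deposition as thing and Yusuf as recipient) is presupposed.
Fact (2) shares the background with a different setting (on Saturday) — counterexample.
(Fact (4) would refute a reading with focus on the recipient — but that is not what the question asks.)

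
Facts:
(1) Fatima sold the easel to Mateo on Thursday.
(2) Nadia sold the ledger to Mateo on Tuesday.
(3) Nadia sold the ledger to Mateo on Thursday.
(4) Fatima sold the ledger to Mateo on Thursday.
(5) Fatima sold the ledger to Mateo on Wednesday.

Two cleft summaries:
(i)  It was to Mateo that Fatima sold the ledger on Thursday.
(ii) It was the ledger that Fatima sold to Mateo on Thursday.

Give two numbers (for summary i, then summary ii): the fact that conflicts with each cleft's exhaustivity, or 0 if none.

0, 1

(i): focus "Mateo". No fact shares Fatima as agent and the ledger as thing and on Thursday as setting with a different recipient. 0.
(ii): focus "the ledger". Looking for Fatima as agent and Mateo as recipient and on Thursday as setting with some other thing — fact (1) has the easel there. Refuted.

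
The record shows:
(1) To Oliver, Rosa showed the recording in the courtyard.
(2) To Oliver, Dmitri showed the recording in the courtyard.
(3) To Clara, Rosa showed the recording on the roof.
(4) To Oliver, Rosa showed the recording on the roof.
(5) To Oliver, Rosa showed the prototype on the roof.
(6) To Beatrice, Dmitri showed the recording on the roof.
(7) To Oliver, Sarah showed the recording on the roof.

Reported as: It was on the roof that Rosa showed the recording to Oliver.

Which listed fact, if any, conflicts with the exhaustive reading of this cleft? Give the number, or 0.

The cleft puts "on the roof" in focus and presupposes the open proposition with same agent, thing, recipient (Rosa / the recording / Oliver).
The exhaustive reading says no other setting fits that background.
Fact (1) shares the background but with setting = in the courtyard; exhaustivity is violated.

1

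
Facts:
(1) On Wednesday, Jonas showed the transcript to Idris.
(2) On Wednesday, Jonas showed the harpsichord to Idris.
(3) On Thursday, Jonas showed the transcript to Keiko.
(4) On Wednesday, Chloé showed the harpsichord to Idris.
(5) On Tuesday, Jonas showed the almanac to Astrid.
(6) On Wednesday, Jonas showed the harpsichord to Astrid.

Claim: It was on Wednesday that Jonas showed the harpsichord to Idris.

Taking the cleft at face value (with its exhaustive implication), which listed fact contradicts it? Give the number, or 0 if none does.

0

Focus of the cleft: "on Wednesday" (the setting). Presupposed background: same agent, thing, recipient (Jonas / the harpsichord / Idris).
The exhaustive reading says no other setting fits that background.
Every other fact differs from the presupposition on some backgrounded slot, so none challenges the exhaustivity.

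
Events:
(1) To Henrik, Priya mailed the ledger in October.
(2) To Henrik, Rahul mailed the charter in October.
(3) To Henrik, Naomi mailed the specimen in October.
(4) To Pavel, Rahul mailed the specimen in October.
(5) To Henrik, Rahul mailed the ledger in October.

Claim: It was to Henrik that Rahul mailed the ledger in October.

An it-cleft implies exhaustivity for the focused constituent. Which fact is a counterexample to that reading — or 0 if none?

The cleft puts "Henrik" in focus and presupposes the open proposition with same agent, thing, setting (Rahul / the ledger / in October).
Exhaustivity: Henrik is the only recipient satisfying that background.
Every other fact differs from the presupposition on some backgrounded slot, so none challenges the exhaustivity.

0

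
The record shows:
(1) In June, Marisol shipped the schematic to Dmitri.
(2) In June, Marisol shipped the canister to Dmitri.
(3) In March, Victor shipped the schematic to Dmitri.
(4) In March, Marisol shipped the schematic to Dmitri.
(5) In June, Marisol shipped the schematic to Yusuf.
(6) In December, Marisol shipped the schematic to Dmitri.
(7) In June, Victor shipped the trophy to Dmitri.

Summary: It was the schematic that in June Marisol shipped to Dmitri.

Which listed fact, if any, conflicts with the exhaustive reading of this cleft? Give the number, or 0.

2

The cleft puts "the schematic" in focus and presupposes the open proposition with same agent, recipient, setting (Marisol / Dmitri / in June).
The exhaustive reading says no other thing fits that background.
But fact (2) also has same agent, recipient, setting (Marisol / Dmitri / in June), with thing = the canister — so the exhaustive reading fails.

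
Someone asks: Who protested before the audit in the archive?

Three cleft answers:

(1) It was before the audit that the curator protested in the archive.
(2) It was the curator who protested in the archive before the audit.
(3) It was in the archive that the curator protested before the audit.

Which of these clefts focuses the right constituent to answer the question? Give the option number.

The question word "who" targets the subject (agent).
Option (1) clefts "before the audit" — the time, not what was asked.
Option (2) clefts "the curator" — that matches what the question asks about.
Option (3) clefts "in the archive" — the location, not what was asked.
So the congruent reply is (2).

2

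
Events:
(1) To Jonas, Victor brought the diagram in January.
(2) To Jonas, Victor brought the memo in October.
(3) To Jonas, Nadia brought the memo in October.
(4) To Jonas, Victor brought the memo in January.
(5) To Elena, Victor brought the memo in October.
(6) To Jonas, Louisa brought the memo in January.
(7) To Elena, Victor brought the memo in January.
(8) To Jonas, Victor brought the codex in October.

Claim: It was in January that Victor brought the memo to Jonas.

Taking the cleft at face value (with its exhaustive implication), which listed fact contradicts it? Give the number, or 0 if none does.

2

The cleft puts "in January" in focus and presupposes the open proposition with Victor as agent and the memo as thing and Jonas as recipient.
Exhaustivity: in January is the only setting satisfying that background.
Fact (2) shares the background but with setting = in October; exhaustivity is violated.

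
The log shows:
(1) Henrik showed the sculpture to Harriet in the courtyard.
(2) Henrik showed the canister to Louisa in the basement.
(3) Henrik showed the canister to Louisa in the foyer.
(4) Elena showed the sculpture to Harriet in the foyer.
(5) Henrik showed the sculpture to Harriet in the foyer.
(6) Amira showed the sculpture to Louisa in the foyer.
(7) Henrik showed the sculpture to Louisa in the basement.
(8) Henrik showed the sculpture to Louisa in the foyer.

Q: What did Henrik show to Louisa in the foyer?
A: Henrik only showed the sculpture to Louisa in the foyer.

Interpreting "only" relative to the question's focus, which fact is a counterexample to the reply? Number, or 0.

3

Answering "What did ...?" puts focus on the thing — here, "the sculpture".
So "only" ranges over things; the rest (agent = Henrik, recipient = Louisa, setting = in the foyer) is presupposed.
Fact (3) shares the background with a different thing (the canister) — counterexample.
(Fact (7) would refute a reading with focus on the setting — but that is not what the question asks.)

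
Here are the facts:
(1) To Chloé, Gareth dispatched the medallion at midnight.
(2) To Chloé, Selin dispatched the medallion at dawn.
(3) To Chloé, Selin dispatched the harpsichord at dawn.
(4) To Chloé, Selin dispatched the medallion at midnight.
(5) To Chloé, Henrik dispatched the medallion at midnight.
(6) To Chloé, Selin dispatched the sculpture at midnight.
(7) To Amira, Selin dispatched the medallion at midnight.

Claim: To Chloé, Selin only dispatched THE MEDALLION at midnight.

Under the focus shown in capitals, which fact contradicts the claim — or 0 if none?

6

The capitals mark "the medallion" as focus. So "only" rules out other things, with the rest (agent = Selin, recipient = Chloé, setting = at midnight) as background.
Fact (6) matches on agent = Selin, recipient = Chloé, setting = at midnight, but has thing = the sculpture instead. That refutes the claim.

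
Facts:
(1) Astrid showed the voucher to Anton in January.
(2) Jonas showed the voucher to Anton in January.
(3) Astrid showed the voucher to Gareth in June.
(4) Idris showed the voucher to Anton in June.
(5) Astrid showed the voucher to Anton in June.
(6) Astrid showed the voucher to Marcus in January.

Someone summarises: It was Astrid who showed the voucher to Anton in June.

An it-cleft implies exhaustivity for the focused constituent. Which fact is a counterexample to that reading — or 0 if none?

The cleft puts "Astrid" in focus and presupposes the open proposition with thing = the voucher, recipient = Anton, setting = in June.
The exhaustive reading says no other agent fits that background.
But fact (4) also has thing = the voucher, recipient = Anton, setting = in June, with agent = Idris — so the exhaustive reading fails.

4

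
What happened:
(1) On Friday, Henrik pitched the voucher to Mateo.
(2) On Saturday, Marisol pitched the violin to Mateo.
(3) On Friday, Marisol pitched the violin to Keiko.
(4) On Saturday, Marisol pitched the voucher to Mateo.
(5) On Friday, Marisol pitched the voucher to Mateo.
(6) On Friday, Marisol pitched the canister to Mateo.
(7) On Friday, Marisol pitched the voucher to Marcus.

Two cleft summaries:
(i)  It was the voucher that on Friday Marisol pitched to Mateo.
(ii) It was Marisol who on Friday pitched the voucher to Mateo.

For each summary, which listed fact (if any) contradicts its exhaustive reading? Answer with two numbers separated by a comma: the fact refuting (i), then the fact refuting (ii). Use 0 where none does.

(i): focus "the voucher". Looking for Marisol as agent and Mateo as recipient and on Friday as setting with some other thing — fact (6) has the canister there. Refuted.
(ii): focus "Marisol". Looking for the voucher as thing and Mateo as recipient and on Friday as setting with some other agent — fact (1) has Henrik there. Refuted.

6, 1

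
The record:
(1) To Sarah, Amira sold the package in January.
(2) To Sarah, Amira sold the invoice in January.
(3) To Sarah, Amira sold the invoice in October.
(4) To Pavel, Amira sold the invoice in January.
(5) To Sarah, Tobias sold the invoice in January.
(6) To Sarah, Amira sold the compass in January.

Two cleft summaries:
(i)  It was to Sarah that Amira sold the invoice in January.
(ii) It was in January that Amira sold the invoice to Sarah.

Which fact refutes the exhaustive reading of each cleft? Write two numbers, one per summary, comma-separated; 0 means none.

Summary (i) focuses "Sarah" (the recipient); background same agent, thing, setting (Amira / the invoice / in January). Fact (4) matches that background with recipient = Pavel — refutes (i).
Summary (ii) focuses "in January" (the setting); background same agent, thing, recipient (Amira / the invoice / Sarah). Fact (3) matches that background with setting = in October — refutes (ii).

4, 3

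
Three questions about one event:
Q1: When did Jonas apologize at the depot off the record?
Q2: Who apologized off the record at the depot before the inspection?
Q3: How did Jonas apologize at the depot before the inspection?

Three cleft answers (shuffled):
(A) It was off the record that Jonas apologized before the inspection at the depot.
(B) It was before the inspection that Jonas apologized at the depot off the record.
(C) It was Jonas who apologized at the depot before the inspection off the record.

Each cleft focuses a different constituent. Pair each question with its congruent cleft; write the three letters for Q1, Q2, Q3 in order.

BCA

Q1 asks about the time; cleft (B) focuses "before the inspection", which is the time — so Q1 → B.
Q2 asks about the subject (agent); cleft (C) focuses "Jonas", which is the subject (agent) — so Q2 → C.
Q3 asks about the manner; cleft (A) focuses "off the record", which is the manner — so Q3 → A.
Mapping: Q1→B, Q2→C, Q3→A.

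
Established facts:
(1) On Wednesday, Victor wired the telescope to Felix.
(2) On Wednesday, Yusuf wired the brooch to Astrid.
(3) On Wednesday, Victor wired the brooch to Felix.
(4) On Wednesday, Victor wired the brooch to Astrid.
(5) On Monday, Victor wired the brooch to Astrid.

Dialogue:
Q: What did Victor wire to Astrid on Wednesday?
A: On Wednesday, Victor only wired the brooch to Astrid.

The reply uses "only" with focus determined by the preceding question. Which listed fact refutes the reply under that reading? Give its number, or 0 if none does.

Answering "What did ...?" puts focus on the thing — here, "the brooch".
"Only" then excludes alternative things while the background — agent = Victor, recipient = Astrid, setting = on Wednesday — is held fixed.
No fact keeps agent = Victor, recipient = Astrid, setting = on Wednesday while changing the thing; every other fact differs on something backgrounded. The reply stands.
(Fact (3) would refute a reading with focus on the recipient — but that is not what the question asks.)

0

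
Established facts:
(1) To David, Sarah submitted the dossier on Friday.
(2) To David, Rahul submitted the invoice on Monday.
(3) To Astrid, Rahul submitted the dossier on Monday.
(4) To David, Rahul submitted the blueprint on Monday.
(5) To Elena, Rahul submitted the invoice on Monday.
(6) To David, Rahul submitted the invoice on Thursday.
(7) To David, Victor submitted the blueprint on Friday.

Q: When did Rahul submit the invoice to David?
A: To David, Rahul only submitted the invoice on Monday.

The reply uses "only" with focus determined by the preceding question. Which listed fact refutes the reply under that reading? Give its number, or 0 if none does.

The question "When did ...?" targets the setting, so in the reply the focus falls on "on Monday".
"Only" then excludes alternative settings while the background — same agent, thing, recipient (Rahul / the invoice / David) — is held fixed.
Fact (6) shares the background with a different setting (on Thursday) — counterexample.
(Fact (4) would refute a reading with focus on the thing — but that is not what the question asks.)

6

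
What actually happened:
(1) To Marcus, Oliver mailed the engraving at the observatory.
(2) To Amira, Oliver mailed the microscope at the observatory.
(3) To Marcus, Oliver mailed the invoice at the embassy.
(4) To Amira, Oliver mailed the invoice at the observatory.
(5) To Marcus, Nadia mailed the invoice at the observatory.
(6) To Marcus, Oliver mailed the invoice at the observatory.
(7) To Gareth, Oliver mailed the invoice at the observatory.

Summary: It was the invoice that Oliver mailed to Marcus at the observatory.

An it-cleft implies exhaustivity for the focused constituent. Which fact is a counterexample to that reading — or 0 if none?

1

The cleft puts "the invoice" in focus and presupposes the open proposition with agent = Oliver, recipient = Marcus, setting = at the observatory.
The exhaustive reading says no other thing fits that background.
But fact (1) also has agent = Oliver, recipient = Marcus, setting = at the observatory, with thing = the engraving — so the exhaustive reading fails.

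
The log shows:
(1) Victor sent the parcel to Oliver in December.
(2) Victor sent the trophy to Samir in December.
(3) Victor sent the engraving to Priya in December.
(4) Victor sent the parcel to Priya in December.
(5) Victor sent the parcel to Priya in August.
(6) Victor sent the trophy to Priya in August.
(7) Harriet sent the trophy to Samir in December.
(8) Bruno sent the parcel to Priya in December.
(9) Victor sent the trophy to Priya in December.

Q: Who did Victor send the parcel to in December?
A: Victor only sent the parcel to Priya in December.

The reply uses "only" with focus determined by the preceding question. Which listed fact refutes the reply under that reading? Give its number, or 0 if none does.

1

Answering "Who did ... to ...?" puts focus on the recipient — here, "Priya".
So "only" ranges over recipients; the rest (same agent, thing, setting (Victor / the parcel / in December)) is presupposed.
Fact (1) keeps same agent, thing, setting (Victor / the parcel / in December) but has recipient = Oliver; that refutes the reply.
(Fact (5) would refute a reading with focus on the setting — but that is not what the question asks.)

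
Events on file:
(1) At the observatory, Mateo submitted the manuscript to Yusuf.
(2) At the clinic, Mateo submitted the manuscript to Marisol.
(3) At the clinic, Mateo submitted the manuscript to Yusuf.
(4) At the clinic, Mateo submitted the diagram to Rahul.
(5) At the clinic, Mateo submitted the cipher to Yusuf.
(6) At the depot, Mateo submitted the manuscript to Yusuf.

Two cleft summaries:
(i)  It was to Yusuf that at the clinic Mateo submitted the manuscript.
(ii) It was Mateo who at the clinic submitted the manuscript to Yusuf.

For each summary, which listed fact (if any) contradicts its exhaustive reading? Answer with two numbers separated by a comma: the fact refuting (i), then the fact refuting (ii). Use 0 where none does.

2, 0

Summary (i) focuses "Yusuf" (the recipient); background Mateo as agent and the manuscript as thing and at the clinic as setting. Fact (2) matches that background with recipient = Marisol — refutes (i).
Summary (ii) focuses "Mateo" (the agent); background the manuscript as thing and Yusuf as recipient and at the clinic as setting. No fact matches that background with a different agent, so 0.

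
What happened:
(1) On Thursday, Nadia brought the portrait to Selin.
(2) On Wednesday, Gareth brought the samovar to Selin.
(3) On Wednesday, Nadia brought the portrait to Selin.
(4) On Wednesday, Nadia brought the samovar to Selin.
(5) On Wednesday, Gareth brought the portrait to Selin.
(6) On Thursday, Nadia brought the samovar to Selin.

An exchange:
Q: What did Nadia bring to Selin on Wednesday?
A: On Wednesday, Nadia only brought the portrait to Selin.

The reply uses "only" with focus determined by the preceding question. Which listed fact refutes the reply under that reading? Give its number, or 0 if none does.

The question "What did ...?" targets the thing, so in the reply the focus falls on "the portrait".
"Only" then excludes alternative things while the background — agent = Nadia, recipient = Selin, setting = on Wednesday — is held fixed.
Fact (4) shares the background with a different thing (the samovar) — counterexample.
(Fact (1) would refute a reading with focus on the setting — but that is not what the question asks.)

4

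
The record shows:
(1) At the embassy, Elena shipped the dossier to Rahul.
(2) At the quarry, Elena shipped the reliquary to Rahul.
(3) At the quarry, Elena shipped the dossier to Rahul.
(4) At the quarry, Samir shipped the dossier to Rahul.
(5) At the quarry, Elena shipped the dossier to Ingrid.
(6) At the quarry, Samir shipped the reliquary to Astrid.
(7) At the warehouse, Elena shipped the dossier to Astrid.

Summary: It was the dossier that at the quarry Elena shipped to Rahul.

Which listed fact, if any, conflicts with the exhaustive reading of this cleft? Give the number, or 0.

The cleft puts "the dossier" in focus and presupposes the open proposition with Elena as agent and Rahul as recipient and at the quarry as setting.
Exhaustivity: the dossier is the only thing satisfying that background.
But fact (2) also has Elena as agent and Rahul as recipient and at the quarry as setting, with thing = the reliquary — so the exhaustive reading fails.

2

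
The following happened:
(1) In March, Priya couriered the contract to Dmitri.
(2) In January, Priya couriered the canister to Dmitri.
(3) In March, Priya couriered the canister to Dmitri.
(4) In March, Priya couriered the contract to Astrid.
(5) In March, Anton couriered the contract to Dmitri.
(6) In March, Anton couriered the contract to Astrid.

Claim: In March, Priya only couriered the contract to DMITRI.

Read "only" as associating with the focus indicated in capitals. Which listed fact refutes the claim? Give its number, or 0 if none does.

Focus (in capitals) is "Dmitri" — the recipient. "Only" excludes alternative recipients while holding fixed same agent, thing, setting (Priya / the contract / in March).
Fact (4) shares the background but differs in recipient (Astrid) — a counterexample.

4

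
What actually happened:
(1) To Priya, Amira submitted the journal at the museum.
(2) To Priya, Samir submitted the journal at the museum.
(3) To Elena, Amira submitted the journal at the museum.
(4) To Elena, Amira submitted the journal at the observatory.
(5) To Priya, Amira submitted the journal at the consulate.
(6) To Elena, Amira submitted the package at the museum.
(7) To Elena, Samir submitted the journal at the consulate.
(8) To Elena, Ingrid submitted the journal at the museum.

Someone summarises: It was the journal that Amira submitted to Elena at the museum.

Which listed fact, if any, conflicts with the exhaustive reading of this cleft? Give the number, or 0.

The cleft puts "the journal" in focus and presupposes the open proposition with Amira as agent and Elena as recipient and at the museum as setting.
The exhaustive reading says no other thing fits that background.
But fact (6) also has Amira as agent and Elena as recipient and at the museum as setting, with thing = the package — so the exhaustive reading fails.

6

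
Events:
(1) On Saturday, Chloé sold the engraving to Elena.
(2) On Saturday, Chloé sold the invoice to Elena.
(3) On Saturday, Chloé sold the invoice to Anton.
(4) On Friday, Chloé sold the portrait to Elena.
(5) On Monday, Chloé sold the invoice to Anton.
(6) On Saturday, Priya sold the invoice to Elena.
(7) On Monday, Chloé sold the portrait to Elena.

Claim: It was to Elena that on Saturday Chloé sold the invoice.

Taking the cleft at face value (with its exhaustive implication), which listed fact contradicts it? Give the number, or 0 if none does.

3

The cleft puts "Elena" in focus and presupposes the open proposition with same agent, thing, setting (Chloé / the invoice / on Saturday).
The exhaustive reading says no other recipient fits that background.
Fact (3) shares the background but with recipient = Anton; exhaustivity is violated.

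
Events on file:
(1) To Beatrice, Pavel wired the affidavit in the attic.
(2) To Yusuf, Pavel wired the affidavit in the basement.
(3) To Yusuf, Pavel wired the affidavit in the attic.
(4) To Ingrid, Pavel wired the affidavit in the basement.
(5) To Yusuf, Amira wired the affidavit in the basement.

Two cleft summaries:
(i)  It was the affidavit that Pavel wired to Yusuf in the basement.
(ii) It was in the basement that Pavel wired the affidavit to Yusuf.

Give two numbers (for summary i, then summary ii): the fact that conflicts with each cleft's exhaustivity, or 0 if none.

0, 3

(i): focus "the affidavit". No fact shares Pavel as agent and Yusuf as recipient and in the basement as setting with a different thing. 0.
(ii): focus "in the basement". Looking for Pavel as agent and the affidavit as thing and Yusuf as recipient with some other setting — fact (3) has in the attic there. Refuted.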